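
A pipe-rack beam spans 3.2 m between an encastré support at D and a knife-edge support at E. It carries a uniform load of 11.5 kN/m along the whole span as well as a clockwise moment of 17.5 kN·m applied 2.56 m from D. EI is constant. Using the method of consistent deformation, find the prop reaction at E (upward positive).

R_E = 21.68 kN

Choose R_E as the redundant. The primary structure is the cantilever fixed at D.
Downward deflection at the released point E due to the loads:
  UDL 11.5: wL⁴/(8EI) = 150.7/EI
  clockwise couple 17.5 at a = 2.56: M₀a(2L − a)/(2EI) = 86.02/EI
  δ_0 = 236.7/EI
Tip deflection under a unit load at E: L³/(3EI) = 10.92/EI.
The prop prevents deflection at E: R_E = δ_0/δ_{EE} = 236.7/10.92 = 21.68 kN.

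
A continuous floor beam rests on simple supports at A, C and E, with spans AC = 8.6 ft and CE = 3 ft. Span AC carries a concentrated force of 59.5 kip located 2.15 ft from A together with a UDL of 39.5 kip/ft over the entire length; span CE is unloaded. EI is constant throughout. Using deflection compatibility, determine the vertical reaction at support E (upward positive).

R_E = -105.1 kip

Release continuity at C by inserting a hinge; the redundant is the internal moment M_C. The primary structure is two simply-supported spans AC and CE.
Discontinuity in slope at C on the released structure — sum the simple-span end rotations:
  span AC: point load 59.5 at a = 2.15: Pab(L + a)/(6LEI) = 171.9/EI
  span AC: UDL 39.5: wL³/(24EI) = 1047/EI
  relative rotation θ_0 = (1219 + 0)/EI = 1219/EI
A unit hogging moment at C produces rotation L₁/(3EI) + L₂/(3EI) = 3.867/EI.
Compatibility: M_C·(L₁+L₂)/(3EI) = θ_0, giving M_C = 315.2 kip·ft (hogging).
Span CE, ΣM about E: R_C^{CE}·3 = 0 + 315.2, so R_C^{CE} = 105.1 kip and R_E = 0 − 105.1 = -105.1 kip.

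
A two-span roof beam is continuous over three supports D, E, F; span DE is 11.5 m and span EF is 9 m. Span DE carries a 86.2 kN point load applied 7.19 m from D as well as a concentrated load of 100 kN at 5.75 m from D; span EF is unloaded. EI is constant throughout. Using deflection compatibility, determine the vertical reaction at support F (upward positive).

Insert a hinge at E; M_E is the redundant, and each span becomes simply supported.
Rotations at E on the released spans (each span's end-slope, ×1/EI):
  span DE: point load 86.2 at a = 7.19: Pab(L + a)/(6LEI) = 723.6/EI
  span DE: point load 100 at a = 5.75: Pab(L + a)/(6LEI) = 826.6/EI
  relative rotation θ_0 = (1550 + 0)/EI = 1550/EI
A unit hogging moment at E produces rotation L₁/(3EI) + L₂/(3EI) = 6.833/EI.
Compatibility: M_E·(L₁+L₂)/(3EI) = θ_0, giving M_E = 226.8 kN·m (hogging).
Span EF, ΣM about F: R_E^{EF}·9 = 0 + 226.8, so R_E^{EF} = 25.21 kN and R_F = 0 − 25.21 = -25.21 kN.

R_F = -25.21 kN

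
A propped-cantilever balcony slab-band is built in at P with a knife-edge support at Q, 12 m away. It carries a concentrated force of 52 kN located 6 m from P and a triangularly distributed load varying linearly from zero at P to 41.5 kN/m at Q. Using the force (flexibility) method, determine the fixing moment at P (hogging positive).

M_P = 465.6 kN·m

Release the roller at Q. Primary structure: cantilever fixed at P.
Primary-structure tip deflection at Q by superposition:
  point load 52 at a = 6: Pa²(3L − a)/(6EI) = 9360/EI
  triangular load, peak 41.5 at the free end: 11w₀L⁴/(120EI) = 78883/EI
  δ_0 = 88243/EI
Tip deflection under a unit load at Q: L³/(3EI) = 576/EI.
Compatibility at Q: δ_0 − R_Q·δ_{QQ} = 0, so R_Q = 88243/576 = 153.2 kN.
Moment equilibrium about P: M_P = Σ(load moments about P) − R_Q·L = 2304 − 153.2×12 = 465.6 kN·m.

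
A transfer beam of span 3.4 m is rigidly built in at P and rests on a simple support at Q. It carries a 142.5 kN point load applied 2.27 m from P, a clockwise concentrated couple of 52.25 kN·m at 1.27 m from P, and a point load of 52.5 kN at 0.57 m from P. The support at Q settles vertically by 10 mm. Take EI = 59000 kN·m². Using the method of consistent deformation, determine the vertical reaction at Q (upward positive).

R_Q = 45.14 kN

Release the roller at Q. Primary structure: cantilever fixed at P.
Free-end deflection of the primary structure under the applied loading (downward +):
  point load 142.5 at a = 2.27: Pa²(3L − a)/(6EI) = 970.5/EI
  clockwise couple 52.25 at a = 1.27: M₀a(2L − a)/(2EI) = 183.5/EI
  point load 52.5 at a = 0.57: Pa²(3L − a)/(6EI) = 27.38/EI
  δ_0 = 1181/EI
Tip deflection under a unit load at Q: L³/(3EI) = 13.1/EI.
With EI = 59000 kN·m²: δ_0 = 0.020023 m and δ_{QQ} = 0.000222 m/kN.
Compatibility — the beam at Q must follow the support down by 0.01 m: δ_0 − R_Q·δ_{QQ} = 0.01, so R_Q = (0.020023 − 0.01)/0.000222 = 45.14 kN.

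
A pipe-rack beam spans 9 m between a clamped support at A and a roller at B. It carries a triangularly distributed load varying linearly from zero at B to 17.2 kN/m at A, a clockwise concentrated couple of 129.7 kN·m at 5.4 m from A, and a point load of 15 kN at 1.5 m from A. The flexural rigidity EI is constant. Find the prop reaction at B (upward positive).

R_B = 34.23 kN

Take the reaction at B as the redundant and release it; the primary structure is a cantilever fixed at A.
Deflection at B on the released cantilever, summing each load's contribution:
  triangular load, peak 17.2 at the fixed end: w₀L⁴/(30EI) = 3762/EI
  clockwise couple 129.7 at a = 5.4: M₀a(2L − a)/(2EI) = 4412/EI
  point load 15 at a = 1.5: Pa²(3L − a)/(6EI) = 143.4/EI
  δ_0 = 8317/EI
Flexibility coefficient — unit upward force at B: δ_{BB} = L³/(3EI) = 243/EI.
Compatibility at B: δ_0 − R_B·δ_{BB} = 0, so R_B = 8317/243 = 34.23 kN.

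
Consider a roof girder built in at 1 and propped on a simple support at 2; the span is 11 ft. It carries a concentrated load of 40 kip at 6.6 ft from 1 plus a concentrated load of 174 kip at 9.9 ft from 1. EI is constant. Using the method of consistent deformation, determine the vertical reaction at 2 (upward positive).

Release the roller at 2. Primary structure: cantilever fixed at 1.
Primary-structure tip deflection at 2 by superposition:
  point load 40 at a = 6.6: Pa²(3L − a)/(6EI) = 7667/EI
  point load 174 at a = 9.9: Pa²(3L − a)/(6EI) = 65657/EI
  δ_0 = 73323/EI
Tip deflection under a unit load at 2: L³/(3EI) = 443.7/EI.
The prop prevents deflection at 2: R_2 = δ_0/δ_{22} = 73323/443.7 = 165.3 kip.

R_2 = 165.3 kip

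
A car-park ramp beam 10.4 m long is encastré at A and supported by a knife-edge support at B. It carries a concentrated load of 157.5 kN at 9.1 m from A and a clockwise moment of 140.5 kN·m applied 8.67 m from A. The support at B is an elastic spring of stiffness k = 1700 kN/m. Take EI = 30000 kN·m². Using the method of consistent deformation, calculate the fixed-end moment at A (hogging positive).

M_A = 105.5 kN·m

Release the roller at B. Primary structure: cantilever fixed at A.
Deflection at B on the released cantilever, summing each load's contribution:
  point load 157.5 at a = 9.1: Pa²(3L − a)/(6EI) = 48040/EI
  clockwise couple 140.5 at a = 8.67: M₀a(2L − a)/(2EI) = 7388/EI
  δ_0 = 55428/EI
Tip deflection under a unit load at B: L³/(3EI) = 375/EI.
With EI = 30000 kN·m²: δ_0 = 1.8476 m and δ_{BB} = 0.012498 m/kN.
Compatibility — the spring shortens by R_B/k under the reaction it provides: δ_0 − R_B·δ_{BB} = R_B/k. With 1/k = 0.000588 m/kN, R_B = δ_0 / (δ_{BB} + 1/k) = 1.8476 / (0.012498 + 0.000588) = 141.2 kN.
Moment equilibrium about A: M_A = Σ(load moments about A) − R_B·L = 1574 − 141.2×10.4 = 105.5 kN·m.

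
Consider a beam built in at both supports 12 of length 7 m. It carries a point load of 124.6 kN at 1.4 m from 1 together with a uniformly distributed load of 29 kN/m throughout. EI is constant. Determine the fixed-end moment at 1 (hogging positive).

M_1 = 230.1 kN·m

Release both end moments; the primary structure is a simply-supported span 12 with redundants M_1 and M_2.
On the primary (simply-supported) span, the end slopes from the loading are:
  at 1: point load 124.6 at a = 1.4: Pab(L + b)/(6LEI) = 293.1/EI
  at 2: point load 124.6 at a = 1.4: Pab(L + a)/(6LEI) = 195.4/EI
  at 1: UDL 29: wL³/(24EI) = 414.5/EI
  at 2: UDL 29: wL³/(24EI) = 414.5/EI
  θ_10 = 707.5/EI,  θ_20 = 609.8/EI
Flexibility coefficients: a unit moment at one end gives L/(3EI) there and L/(6EI) at the far end, so f₁₁ = f₂₂ = 2.333/EI and f₁₂ = f₂₁ = 1.167/EI.
Compatibility — zero rotation at each built-in end:
  2.333 M_1 + 1.167 M_2 = 707.5
  1.167 M_1 + 2.333 M_2 = 609.8
Solving the pair gives M_1 = 230.1 kN·m and M_2 = 146.3 kN·m (hogging).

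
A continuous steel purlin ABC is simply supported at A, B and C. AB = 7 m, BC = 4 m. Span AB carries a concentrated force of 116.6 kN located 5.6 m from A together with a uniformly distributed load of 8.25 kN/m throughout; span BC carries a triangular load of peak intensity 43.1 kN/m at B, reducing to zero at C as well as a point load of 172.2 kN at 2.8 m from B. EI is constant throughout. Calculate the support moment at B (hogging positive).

Release continuity at B by inserting a hinge; the redundant is the internal moment M_B. The primary structure is two simply-supported spans AB and BC.
Discontinuity in slope at B on the released structure — sum the simple-span end rotations:
  span AB: point load 116.6 at a = 5.6: Pab(L + a)/(6LEI) = 274.2/EI
  span AB: UDL 8.25: wL³/(24EI) = 117.9/EI
  span BC: triangular load, peak 43.1: w₀L³/(45EI) = 61.3/EI
  span BC: point load 172.2 at a = 2.8: Pab(L + b)/(6LEI) = 125.4/EI
  relative rotation θ_0 = (392.1 + 186.7)/EI = 578.8/EI
A unit hogging moment at B produces rotation L₁/(3EI) + L₂/(3EI) = 3.667/EI.
Slope continuity at B: θ_0 = M_B·3.667/EI, so M_B = 578.8/3.667 = 157.9 kN·m (hogging).

M_B = 157.9 kN·m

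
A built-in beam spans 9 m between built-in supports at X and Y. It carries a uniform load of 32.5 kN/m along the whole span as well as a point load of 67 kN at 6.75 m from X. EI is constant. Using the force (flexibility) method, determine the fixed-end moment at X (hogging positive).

M_X = 247.6 kN·m

Release both end moments; the primary structure is a simply-supported span XY with redundants M_X and M_Y.
End rotations of the released simple span under the applied load (×1/EI):
  at X: UDL 32.5: wL³/(24EI) = 987.2/EI
  at Y: UDL 32.5: wL³/(24EI) = 987.2/EI
  at X: point load 67 at a = 6.75: Pab(L + b)/(6LEI) = 212/EI
  at Y: point load 67 at a = 6.75: Pab(L + a)/(6LEI) = 296.8/EI
  θ_X0 = 1199/EI,  θ_Y0 = 1284/EI
Flexibility coefficients: a unit moment at one end gives L/(3EI) there and L/(6EI) at the far end, so f₁₁ = f₂₂ = 3/EI and f₁₂ = f₂₁ = 1.5/EI.
Compatibility — zero rotation at each built-in end:
  3 M_X + 1.5 M_Y = 1199
  1.5 M_X + 3 M_Y = 1284
Solving the pair gives M_X = 247.6 kN·m and M_Y = 304.2 kN·m (hogging).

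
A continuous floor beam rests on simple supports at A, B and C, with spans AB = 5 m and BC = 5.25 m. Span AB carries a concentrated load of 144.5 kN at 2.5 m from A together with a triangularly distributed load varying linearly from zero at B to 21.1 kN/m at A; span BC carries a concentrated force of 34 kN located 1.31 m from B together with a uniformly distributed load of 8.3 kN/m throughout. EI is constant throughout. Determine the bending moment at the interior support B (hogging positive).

M_B = 110.7 kN·m

Take M_B as the redundant. Released structure: two simple spans AB and BC with a hinge at B.
Rotations at B on the released spans (each span's end-slope, ×1/EI):
  span AB: point load 144.5 at a = 2.5: Pab(L + a)/(6LEI) = 225.8/EI
  span AB: triangular load, peak 21.1: 7w₀L³/(360EI) = 51.28/EI
  span BC: point load 34 at a = 1.31: Pab(L + b)/(6LEI) = 51.2/EI
  span BC: UDL 8.3: wL³/(24EI) = 50.04/EI
  relative rotation θ_0 = (277.1 + 101.2)/EI = 378.3/EI
A unit hogging moment at B produces rotation L₁/(3EI) + L₂/(3EI) = 3.417/EI.
Compatibility: M_B·(L₁+L₂)/(3EI) = θ_0, giving M_B = 110.7 kN·m (hogging).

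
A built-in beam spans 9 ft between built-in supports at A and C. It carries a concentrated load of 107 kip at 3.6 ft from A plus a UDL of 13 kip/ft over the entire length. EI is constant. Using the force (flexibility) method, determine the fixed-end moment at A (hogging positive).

M_A = 226.4 kip·ft

Release both end moments; the primary structure is a simply-supported span AC with redundants M_A and M_C.
End rotations of the released simple span under the applied load (×1/EI):
  at A: point load 107 at a = 3.6: Pab(L + b)/(6LEI) = 554.7/EI
  at C: point load 107 at a = 3.6: Pab(L + a)/(6LEI) = 485.4/EI
  at A: UDL 13: wL³/(24EI) = 394.9/EI
  at C: UDL 13: wL³/(24EI) = 394.9/EI
  θ_A0 = 949.6/EI,  θ_C0 = 880.2/EI
Flexibility coefficients: a unit moment at one end gives L/(3EI) there and L/(6EI) at the far end, so f₁₁ = f₂₂ = 3/EI and f₁₂ = f₂₁ = 1.5/EI.
Compatibility — zero rotation at each built-in end:
  3 M_A + 1.5 M_C = 949.6
  1.5 M_A + 3 M_C = 880.2
Solving the pair gives M_A = 226.4 kip·ft and M_C = 180.2 kip·ft (hogging).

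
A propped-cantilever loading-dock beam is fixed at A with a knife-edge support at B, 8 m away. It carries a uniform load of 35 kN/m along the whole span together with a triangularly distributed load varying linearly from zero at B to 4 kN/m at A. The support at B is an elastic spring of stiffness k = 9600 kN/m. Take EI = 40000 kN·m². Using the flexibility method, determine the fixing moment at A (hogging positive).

M_A = 317.7 kN·m

Choose R_B as the redundant. The primary structure is the cantilever fixed at A.
Primary-structure tip deflection at B by superposition:
  UDL 35: wL⁴/(8EI) = 17920/EI
  triangular load, peak 4 at the fixed end: w₀L⁴/(30EI) = 546.1/EI
  δ_0 = 18466/EI
Flexibility coefficient — unit upward force at B: δ_{BB} = L³/(3EI) = 170.7/EI.
With EI = 40000 kN·m²: δ_0 = 0.46165 m and δ_{BB} = 0.004267 m/kN.
Compatibility — the spring shortens by R_B/k under the reaction it provides: δ_0 − R_B·δ_{BB} = R_B/k. With 1/k = 0.000104 m/kN, R_B = δ_0 / (δ_{BB} + 1/k) = 0.46165 / (0.004267 + 0.000104) = 105.6 kN.
Moment equilibrium about A: M_A = Σ(load moments about A) − R_B·L = 1163 − 105.6×8 = 317.7 kN·m.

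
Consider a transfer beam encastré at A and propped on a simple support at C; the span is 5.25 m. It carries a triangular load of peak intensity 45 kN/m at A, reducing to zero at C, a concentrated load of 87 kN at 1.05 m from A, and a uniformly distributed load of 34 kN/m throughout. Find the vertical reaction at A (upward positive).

Remove the prop at C; the released (primary) structure is a cantilever built in at A.
Primary-structure tip deflection at C by superposition:
  triangular load, peak 45 at the fixed end: w₀L⁴/(30EI) = 1140/EI
  point load 87 at a = 1.05: Pa²(3L − a)/(6EI) = 235/EI
  UDL 34: wL⁴/(8EI) = 3229/EI
  δ_0 = 4603/EI
Flexibility coefficient — unit upward force at C: δ_{CC} = L³/(3EI) = 48.23/EI.
The prop prevents deflection at C: R_C = δ_0/δ_{CC} = 4603/48.23 = 95.43 kN.
Vertical equilibrium: R_A = ΣP − R_C = 383.6 − 95.43 = 288.2 kN.

R_A = 288.2 kN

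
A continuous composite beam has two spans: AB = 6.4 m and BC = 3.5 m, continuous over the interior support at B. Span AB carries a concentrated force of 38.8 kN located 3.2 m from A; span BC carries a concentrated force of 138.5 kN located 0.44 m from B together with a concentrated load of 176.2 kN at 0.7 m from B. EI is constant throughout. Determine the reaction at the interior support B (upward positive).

Release continuity at B by inserting a hinge; the redundant is the internal moment M_B. The primary structure is two simply-supported spans AB and BC.
End slopes at the hinge B, treating each span as simply supported:
  span AB: point load 38.8 at a = 3.2: Pab(L + a)/(6LEI) = 99.33/EI
  span BC: point load 138.5 at a = 0.44: Pab(L + b)/(6LEI) = 58.25/EI
  span BC: point load 176.2 at a = 0.7: Pab(L + b)/(6LEI) = 103.6/EI
  relative rotation θ_0 = (99.33 + 161.9)/EI = 261.2/EI
A unit hogging moment at B produces rotation L₁/(3EI) + L₂/(3EI) = 3.3/EI.
Compatibility: M_B·(L₁+L₂)/(3EI) = θ_0, giving M_B = 79.15 kN·m (hogging).
Span AB, ΣM about A with M_B applied at B: R_B^{AB}·6.4 = 124.2 + 79.15, so R_B^{AB} = 31.77 kN and R_A = 38.8 − 31.77 = 7.033 kN.
Span BC, ΣM about C: R_B^{BC}·3.5 = 917.2 + 79.15, so R_B^{BC} = 284.7 kN and R_C = 314.7 − 284.7 = 30.04 kN.
R_B = 31.77 + 284.7 = 316.4 kN.

R_B = 316.4 kN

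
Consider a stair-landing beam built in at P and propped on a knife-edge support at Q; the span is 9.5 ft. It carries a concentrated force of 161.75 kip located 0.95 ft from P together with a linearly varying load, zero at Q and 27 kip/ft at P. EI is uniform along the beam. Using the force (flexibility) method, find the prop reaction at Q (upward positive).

Remove the prop at Q; the released (primary) structure is a cantilever built in at P.
Primary-structure tip deflection at Q by superposition:
  point load 161.75 at a = 0.95: Pa²(3L − a)/(6EI) = 670.3/EI
  triangular load, peak 27 at the fixed end: w₀L⁴/(30EI) = 7331/EI
  δ_0 = 8001/EI
Flexibility coefficient — unit upward force at Q: δ_{QQ} = L³/(3EI) = 285.8/EI.
The prop prevents deflection at Q: R_Q = δ_0/δ_{QQ} = 8001/285.8 = 28 kip.

R_Q = 28 kip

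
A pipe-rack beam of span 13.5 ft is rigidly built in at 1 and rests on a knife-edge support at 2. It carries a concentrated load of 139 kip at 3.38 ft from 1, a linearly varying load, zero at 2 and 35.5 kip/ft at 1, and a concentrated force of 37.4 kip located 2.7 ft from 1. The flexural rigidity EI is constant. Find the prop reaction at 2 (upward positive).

R_2 = 62 kip

Choose R_2 as the redundant. The primary structure is the cantilever fixed at 1.
Primary-structure tip deflection at 2 by superposition:
  point load 139 at a = 3.38: Pa²(3L − a)/(6EI) = 9824/EI
  triangular load, peak 35.5 at the fixed end: w₀L⁴/(30EI) = 39304/EI
  point load 37.4 at a = 2.7: Pa²(3L − a)/(6EI) = 1718/EI
  δ_0 = 50847/EI
Flexibility coefficient — unit upward force at 2: δ_{22} = L³/(3EI) = 820.1/EI.
Compatibility at 2: δ_0 − R_2·δ_{22} = 0, so R_2 = 50847/820.1 = 62 kip.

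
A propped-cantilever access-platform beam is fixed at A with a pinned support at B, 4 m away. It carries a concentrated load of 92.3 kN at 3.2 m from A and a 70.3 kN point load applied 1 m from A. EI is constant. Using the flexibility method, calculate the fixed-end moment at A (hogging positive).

M_A = 81.58 kN·m

Take the reaction at B as the redundant and release it; the primary structure is a cantilever fixed at A.
Free-end deflection of the primary structure under the applied loading (downward +):
  point load 92.3 at a = 3.2: Pa²(3L − a)/(6EI) = 1386/EI
  point load 70.3 at a = 1: Pa²(3L − a)/(6EI) = 128.9/EI
  δ_0 = 1515/EI
Flexibility coefficient — unit upward force at B: δ_{BB} = L³/(3EI) = 21.33/EI.
Compatibility at B: δ_0 − R_B·δ_{BB} = 0, so R_B = 1515/21.33 = 71.02 kN.
Moment equilibrium about A: M_A = Σ(load moments about A) − R_B·L = 365.7 − 71.02×4 = 81.58 kN·m.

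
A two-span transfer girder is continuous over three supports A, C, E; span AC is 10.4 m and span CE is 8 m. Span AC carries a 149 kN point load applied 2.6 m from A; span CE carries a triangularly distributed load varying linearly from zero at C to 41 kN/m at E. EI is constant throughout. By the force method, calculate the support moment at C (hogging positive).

Release continuity at C by inserting a hinge; the redundant is the internal moment M_C. The primary structure is two simply-supported spans AC and CE.
Discontinuity in slope at C on the released structure — sum the simple-span end rotations:
  span AC: point load 149 at a = 2.6: Pab(L + a)/(6LEI) = 629.5/EI
  span CE: triangular load, peak 41: 7w₀L³/(360EI) = 408.2/EI
  relative rotation θ_0 = (629.5 + 408.2)/EI = 1038/EI
A unit hogging moment at C produces rotation L₁/(3EI) + L₂/(3EI) = 6.133/EI.
Compatibility: M_C·(L₁+L₂)/(3EI) = θ_0, giving M_C = 169.2 kN·m (hogging).

M_C = 169.2 kN·m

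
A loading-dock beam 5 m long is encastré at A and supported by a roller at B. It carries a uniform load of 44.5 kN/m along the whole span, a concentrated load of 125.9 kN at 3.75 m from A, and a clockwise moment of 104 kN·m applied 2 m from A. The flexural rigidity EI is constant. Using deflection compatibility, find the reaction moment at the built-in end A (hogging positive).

M_A = 217 kN·m

Choose R_B as the redundant. The primary structure is the cantilever fixed at A.
Free-end deflection of the primary structure under the applied loading (downward +):
  UDL 44.5: wL⁴/(8EI) = 3477/EI
  point load 125.9 at a = 3.75: Pa²(3L − a)/(6EI) = 3320/EI
  clockwise couple 104 at a = 2: M₀a(2L − a)/(2EI) = 832/EI
  δ_0 = 7628/EI
Flexibility coefficient — unit upward force at B: δ_{BB} = L³/(3EI) = 41.67/EI.
Compatibility at B: δ_0 − R_B·δ_{BB} = 0, so R_B = 7628/41.67 = 183.1 kN.
Moment equilibrium about A: M_A = Σ(load moments about A) − R_B·L = 1132 − 183.1×5 = 217 kN·m.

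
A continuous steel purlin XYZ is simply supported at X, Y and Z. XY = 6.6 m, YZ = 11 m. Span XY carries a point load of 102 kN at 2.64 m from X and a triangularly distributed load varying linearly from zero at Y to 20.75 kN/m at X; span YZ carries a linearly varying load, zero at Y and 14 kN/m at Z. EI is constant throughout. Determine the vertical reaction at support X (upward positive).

R_X = 88.07 kN

Release continuity at Y by inserting a hinge; the redundant is the internal moment M_Y. The primary structure is two simply-supported spans XY and YZ.
Discontinuity in slope at Y on the released structure — sum the simple-span end rotations:
  span XY: point load 102 at a = 2.64: Pab(L + a)/(6LEI) = 248.8/EI
  span XY: triangular load, peak 20.75: 7w₀L³/(360EI) = 116/EI
  span YZ: triangular load, peak 14: 7w₀L³/(360EI) = 362.3/EI
  relative rotation θ_0 = (364.8 + 362.3)/EI = 727.1/EI
A unit hogging moment at Y produces rotation L₁/(3EI) + L₂/(3EI) = 5.867/EI.
Slope continuity at Y: θ_0 = M_Y·5.867/EI, so M_Y = 727.1/5.867 = 123.9 kN·m (hogging).
Span XY, ΣM about X with M_Y applied at Y: R_Y^{XY}·6.6 = 419.9 + 123.9, so R_Y^{XY} = 82.4 kN and R_X = 170.5 − 82.4 = 88.07 kN.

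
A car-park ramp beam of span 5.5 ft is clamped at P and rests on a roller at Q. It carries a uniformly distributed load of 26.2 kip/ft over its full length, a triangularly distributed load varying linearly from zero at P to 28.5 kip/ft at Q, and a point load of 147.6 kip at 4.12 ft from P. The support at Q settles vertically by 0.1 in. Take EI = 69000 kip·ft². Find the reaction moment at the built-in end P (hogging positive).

M_P = 301.8 kip·ft

Choose R_Q as the redundant. The primary structure is the cantilever fixed at P.
Primary-structure tip deflection at Q by superposition:
  UDL 26.2: wL⁴/(8EI) = 2997/EI
  triangular load, peak 28.5 at the free end: 11w₀L⁴/(120EI) = 2391/EI
  point load 147.6 at a = 4.12: Pa²(3L − a)/(6EI) = 5170/EI
  δ_0 = 10557/EI
Tip deflection under a unit load at Q: L³/(3EI) = 55.46/EI.
With EI = 69000 kip·ft²: δ_0 = 0.153 ft and δ_{QQ} = 0.000804 ft/kip.
Compatibility — the beam at Q must follow the support down by 0.008333 ft: δ_0 − R_Q·δ_{QQ} = 0.008333, so R_Q = (0.153 − 0.008333)/0.000804 = 180 kip.
Moment equilibrium about P: M_P = Σ(load moments about P) − R_Q·L = 1292 − 180×5.5 = 301.8 kip·ft.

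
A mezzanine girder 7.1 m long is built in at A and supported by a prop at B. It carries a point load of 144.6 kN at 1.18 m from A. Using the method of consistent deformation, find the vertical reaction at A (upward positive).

R_A = 138.9 kN

Release the roller at B. Primary structure: cantilever fixed at A.
Primary-structure tip deflection at B by superposition:
  point load 144.6 at a = 1.18: Pa²(3L − a)/(6EI) = 675.2/EI
Flexibility coefficient — unit upward force at B: δ_{BB} = L³/(3EI) = 119.3/EI.
Compatibility at B: δ_0 − R_B·δ_{BB} = 0, so R_B = 675.2/119.3 = 5.659 kN.
Vertical equilibrium: R_A = ΣP − R_B = 144.6 − 5.659 = 138.9 kN.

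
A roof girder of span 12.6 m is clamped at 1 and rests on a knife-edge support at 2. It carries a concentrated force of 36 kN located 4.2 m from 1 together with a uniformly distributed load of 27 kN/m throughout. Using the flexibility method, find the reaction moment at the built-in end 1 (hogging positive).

Remove the prop at 2; the released (primary) structure is a cantilever built in at 1.
Downward deflection at the released point 2 due to the loads:
  point load 36 at a = 4.2: Pa²(3L − a)/(6EI) = 3556/EI
  UDL 27: wL⁴/(8EI) = 85066/EI
  δ_0 = 88622/EI
Tip deflection under a unit load at 2: L³/(3EI) = 666.8/EI.
The prop prevents deflection at 2: R_2 = δ_0/δ_{22} = 88622/666.8 = 132.9 kN.
Moment equilibrium about 1: M_1 = Σ(load moments about 1) − R_2·L = 2294 − 132.9×12.6 = 619.8 kN·m.

M_1 = 619.8 kN·m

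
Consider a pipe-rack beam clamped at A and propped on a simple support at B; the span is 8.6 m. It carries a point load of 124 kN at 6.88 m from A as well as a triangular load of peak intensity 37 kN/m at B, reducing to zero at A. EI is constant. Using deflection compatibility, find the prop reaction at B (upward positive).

Take the reaction at B as the redundant and release it; the primary structure is a cantilever fixed at A.
Downward deflection at the released point B due to the loads:
  point load 124 at a = 6.88: Pa²(3L − a)/(6EI) = 18508/EI
  triangular load, peak 37 at the free end: 11w₀L⁴/(120EI) = 18553/EI
  δ_0 = 37061/EI
Tip deflection under a unit load at B: L³/(3EI) = 212/EI.
Compatibility at B: δ_0 − R_B·δ_{BB} = 0, so R_B = 37061/212 = 174.8 kN.

R_B = 174.8 kN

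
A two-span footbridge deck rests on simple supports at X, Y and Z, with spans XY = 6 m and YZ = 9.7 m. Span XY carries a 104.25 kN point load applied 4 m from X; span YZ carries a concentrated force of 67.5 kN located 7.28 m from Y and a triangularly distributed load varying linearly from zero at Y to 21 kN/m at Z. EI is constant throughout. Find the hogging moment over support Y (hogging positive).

Take M_Y as the redundant. Released structure: two simple spans XY and YZ with a hinge at Y.
Discontinuity in slope at Y on the released structure — sum the simple-span end rotations:
  span XY: point load 104.25 at a = 4: Pab(L + a)/(6LEI) = 231.7/EI
  span YZ: point load 67.5 at a = 7.28: Pab(L + b)/(6LEI) = 247.6/EI
  span YZ: triangular load, peak 21: 7w₀L³/(360EI) = 372.7/EI
  relative rotation θ_0 = (231.7 + 620.3)/EI = 852/EI
A unit hogging moment at Y produces rotation L₁/(3EI) + L₂/(3EI) = 5.233/EI.
Compatibility: M_Y·(L₁+L₂)/(3EI) = θ_0, giving M_Y = 162.8 kN·m (hogging).

M_Y = 162.8 kN·m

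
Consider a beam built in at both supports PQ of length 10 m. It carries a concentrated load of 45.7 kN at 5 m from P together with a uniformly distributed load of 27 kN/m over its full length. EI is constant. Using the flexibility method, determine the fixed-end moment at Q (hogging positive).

Release both end moments; the primary structure is a simply-supported span PQ with redundants M_P and M_Q.
End rotations of the released simple span under the applied load (×1/EI):
  at P: point load 45.7 at a = 5: Pab(L + b)/(6LEI) = 285.6/EI
  at Q: point load 45.7 at a = 5: Pab(L + a)/(6LEI) = 285.6/EI
  at P: UDL 27: wL³/(24EI) = 1125/EI
  at Q: UDL 27: wL³/(24EI) = 1125/EI
  θ_P0 = 1411/EI,  θ_Q0 = 1411/EI
Flexibility coefficients: a unit moment at one end gives L/(3EI) there and L/(6EI) at the far end, so f₁₁ = f₂₂ = 3.333/EI and f₁₂ = f₂₁ = 1.667/EI.
Compatibility — zero rotation at each built-in end:
  3.333 M_P + 1.667 M_Q = 1411
  1.667 M_P + 3.333 M_Q = 1411
Solving the pair gives M_P = 282.1 kN·m and M_Q = 282.1 kN·m (hogging).

M_Q = 282.1 kN·m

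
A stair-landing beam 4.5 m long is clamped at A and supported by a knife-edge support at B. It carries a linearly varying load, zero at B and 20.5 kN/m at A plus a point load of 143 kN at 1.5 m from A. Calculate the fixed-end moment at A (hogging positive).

Remove the prop at B; the released (primary) structure is a cantilever built in at A.
Primary-structure tip deflection at B by superposition:
  triangular load, peak 20.5 at the fixed end: w₀L⁴/(30EI) = 280.2/EI
  point load 143 at a = 1.5: Pa²(3L − a)/(6EI) = 643.5/EI
  δ_0 = 923.7/EI
Flexibility coefficient — unit upward force at B: δ_{BB} = L³/(3EI) = 30.38/EI.
The prop prevents deflection at B: R_B = δ_0/δ_{BB} = 923.7/30.38 = 30.41 kN.
Moment equilibrium about A: M_A = Σ(load moments about A) − R_B·L = 283.7 − 30.41×4.5 = 146.8 kN·m.

M_A = 146.8 kN·m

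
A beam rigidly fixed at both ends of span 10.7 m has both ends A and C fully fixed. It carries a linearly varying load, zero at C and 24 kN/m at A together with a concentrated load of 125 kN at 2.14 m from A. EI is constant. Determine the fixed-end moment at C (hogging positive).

Take the two fixed-end moments M_A, M_C as redundants; the released structure is the simple span AC.
Simple-span end rotations at A and C under the given loads:
  at A: triangular load, peak 24: w₀L³/(45EI) = 653.4/EI
  at C: triangular load, peak 24: 7w₀L³/(360EI) = 571.7/EI
  at A: point load 125 at a = 2.14: Pab(L + b)/(6LEI) = 686.9/EI
  at C: point load 125 at a = 2.14: Pab(L + a)/(6LEI) = 458/EI
  θ_A0 = 1340/EI,  θ_C0 = 1030/EI
Flexibility coefficients: a unit moment at one end gives L/(3EI) there and L/(6EI) at the far end, so f₁₁ = f₂₂ = 3.567/EI and f₁₂ = f₂₁ = 1.783/EI.
Compatibility — zero rotation at each built-in end:
  3.567 M_A + 1.783 M_C = 1340
  1.783 M_A + 3.567 M_C = 1030
Solving the pair gives M_A = 308.6 kN·m and M_C = 134.4 kN·m (hogging).

M_C = 134.4 kN·m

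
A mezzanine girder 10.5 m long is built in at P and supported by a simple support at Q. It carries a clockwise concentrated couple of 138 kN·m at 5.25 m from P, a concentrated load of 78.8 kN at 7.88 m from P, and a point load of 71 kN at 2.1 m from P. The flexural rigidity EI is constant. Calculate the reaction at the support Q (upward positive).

R_Q = 68.68 kN

Remove the prop at Q; the released (primary) structure is a cantilever built in at P.
Downward deflection at the released point Q due to the loads:
  clockwise couple 138 at a = 5.25: M₀a(2L − a)/(2EI) = 5705/EI
  point load 78.8 at a = 7.88: Pa²(3L − a)/(6EI) = 19262/EI
  point load 71 at a = 2.1: Pa²(3L − a)/(6EI) = 1534/EI
  δ_0 = 26502/EI
Tip deflection under a unit load at Q: L³/(3EI) = 385.9/EI.
The prop prevents deflection at Q: R_Q = δ_0/δ_{QQ} = 26502/385.9 = 68.68 kN.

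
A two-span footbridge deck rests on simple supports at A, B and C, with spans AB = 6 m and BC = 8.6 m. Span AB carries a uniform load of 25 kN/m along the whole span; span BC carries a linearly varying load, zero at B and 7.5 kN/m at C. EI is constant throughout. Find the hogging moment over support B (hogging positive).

M_B = 65.29 kN·m

Take M_B as the redundant. Released structure: two simple spans AB and BC with a hinge at B.
Discontinuity in slope at B on the released structure — sum the simple-span end rotations:
  span AB: UDL 25: wL³/(24EI) = 225/EI
  span BC: triangular load, peak 7.5: 7w₀L³/(360EI) = 92.76/EI
  relative rotation θ_0 = (225 + 92.76)/EI = 317.8/EI
A unit hogging moment at B produces rotation L₁/(3EI) + L₂/(3EI) = 4.867/EI.
Slope continuity at B: θ_0 = M_B·4.867/EI, so M_B = 317.8/4.867 = 65.29 kN·m (hogging).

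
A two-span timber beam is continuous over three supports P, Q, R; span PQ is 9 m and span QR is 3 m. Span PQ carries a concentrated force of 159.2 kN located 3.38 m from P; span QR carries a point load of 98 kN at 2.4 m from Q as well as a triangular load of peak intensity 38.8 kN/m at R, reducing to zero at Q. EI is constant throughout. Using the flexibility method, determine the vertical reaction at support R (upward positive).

Insert a hinge at Q; M_Q is the redundant, and each span becomes simply supported.
Discontinuity in slope at Q on the released structure — sum the simple-span end rotations:
  span PQ: point load 159.2 at a = 3.38: Pab(L + a)/(6LEI) = 693.3/EI
  span QR: point load 98 at a = 2.4: Pab(L + b)/(6LEI) = 28.22/EI
  span QR: triangular load, peak 38.8: 7w₀L³/(360EI) = 20.37/EI
  relative rotation θ_0 = (693.3 + 48.59)/EI = 741.9/EI
A unit hogging moment at Q produces rotation L₁/(3EI) + L₂/(3EI) = 4/EI.
Slope continuity at Q: θ_0 = M_Q·4/EI, so M_Q = 741.9/4 = 185.5 kN·m (hogging).
Span QR, ΣM about R: R_Q^{QR}·3 = 117 + 185.5, so R_Q^{QR} = 100.8 kN and R_R = 156.2 − 100.8 = 55.38 kN.

R_R = 55.38 kN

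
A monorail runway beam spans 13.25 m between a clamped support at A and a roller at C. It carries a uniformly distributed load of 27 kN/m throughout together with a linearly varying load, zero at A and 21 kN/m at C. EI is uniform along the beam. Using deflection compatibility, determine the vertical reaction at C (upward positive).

R_C = 210.7 kN

Choose R_C as the redundant. The primary structure is the cantilever fixed at A.
Primary-structure tip deflection at C by superposition:
  UDL 27: wL⁴/(8EI) = 104025/EI
  triangular load, peak 21 at the free end: 11w₀L⁴/(120EI) = 59333/EI
  δ_0 = 163358/EI
Tip deflection under a unit load at C: L³/(3EI) = 775.4/EI.
Compatibility at C: δ_0 − R_C·δ_{CC} = 0, so R_C = 163358/775.4 = 210.7 kN.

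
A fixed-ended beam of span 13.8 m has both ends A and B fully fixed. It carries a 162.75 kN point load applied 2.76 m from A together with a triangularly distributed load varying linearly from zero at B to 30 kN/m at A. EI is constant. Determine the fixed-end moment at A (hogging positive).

M_A = 573.1 kN·m

Take the two fixed-end moments M_A, M_B as redundants; the released structure is the simple span AB.
End rotations of the released simple span under the applied load (×1/EI):
  at A: point load 162.75 at a = 2.76: Pab(L + b)/(6LEI) = 1488/EI
  at B: point load 162.75 at a = 2.76: Pab(L + a)/(6LEI) = 991.8/EI
  at A: triangular load, peak 30: w₀L³/(45EI) = 1752/EI
  at B: triangular load, peak 30: 7w₀L³/(360EI) = 1533/EI
  θ_A0 = 3240/EI,  θ_B0 = 2525/EI
Flexibility coefficients: a unit moment at one end gives L/(3EI) there and L/(6EI) at the far end, so f₁₁ = f₂₂ = 4.6/EI and f₁₂ = f₂₁ = 2.3/EI.
Compatibility — zero rotation at each built-in end:
  4.6 M_A + 2.3 M_B = 3240
  2.3 M_A + 4.6 M_B = 2525
Solving the pair gives M_A = 573.1 kN·m and M_B = 262.3 kN·m (hogging).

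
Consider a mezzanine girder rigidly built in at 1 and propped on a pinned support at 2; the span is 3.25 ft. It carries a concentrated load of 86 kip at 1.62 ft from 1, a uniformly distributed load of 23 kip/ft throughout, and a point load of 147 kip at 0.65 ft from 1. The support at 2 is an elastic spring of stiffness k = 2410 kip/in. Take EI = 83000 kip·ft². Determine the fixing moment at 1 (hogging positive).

M_1 = 192.7 kip·ft

Remove the prop at 2; the released (primary) structure is a cantilever built in at 1.
Free-end deflection of the primary structure under the applied loading (downward +):
  point load 86 at a = 1.62: Pa²(3L − a)/(6EI) = 305.8/EI
  UDL 23: wL⁴/(8EI) = 320.8/EI
  point load 147 at a = 0.65: Pa²(3L − a)/(6EI) = 94.2/EI
  δ_0 = 720.8/EI
Tip deflection under a unit load at 2: L³/(3EI) = 11.44/EI.
With EI = 83000 kip·ft²: δ_0 = 0.008684 ft and δ_{22} = 0.000138 ft/kip.
Compatibility — the spring shortens by R_2/k under the reaction it provides: δ_0 − R_2·δ_{22} = R_2/k. With 1/k = 1/(2410×12) ft/kip = 0.000035 ft/kip, R_2 = δ_0 / (δ_{22} + 1/k) = 0.008684 / (0.000138 + 0.000035) = 50.36 kip.
Moment equilibrium about 1: M_1 = Σ(load moments about 1) − R_2·L = 356.3 − 50.36×3.25 = 192.7 kip·ft.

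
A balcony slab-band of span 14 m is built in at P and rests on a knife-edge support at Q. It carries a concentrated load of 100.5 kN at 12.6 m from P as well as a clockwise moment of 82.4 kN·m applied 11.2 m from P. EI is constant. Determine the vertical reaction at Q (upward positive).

Remove the prop at Q; the released (primary) structure is a cantilever built in at P.
Primary-structure tip deflection at Q by superposition:
  point load 100.5 at a = 12.6: Pa²(3L − a)/(6EI) = 78181/EI
  clockwise couple 82.4 at a = 11.2: M₀a(2L − a)/(2EI) = 7752/EI
  δ_0 = 85934/EI
Tip deflection under a unit load at Q: L³/(3EI) = 914.7/EI.
The prop prevents deflection at Q: R_Q = δ_0/δ_{QQ} = 85934/914.7 = 93.95 kN.

R_Q = 93.95 kN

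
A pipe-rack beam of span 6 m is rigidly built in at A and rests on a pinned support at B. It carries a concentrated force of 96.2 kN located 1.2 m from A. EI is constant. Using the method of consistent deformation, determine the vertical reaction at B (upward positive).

R_B = 5.387 kN

Remove the prop at B; the released (primary) structure is a cantilever built in at A.
Downward deflection at the released point B due to the loads:
  point load 96.2 at a = 1.2: Pa²(3L − a)/(6EI) = 387.9/EI
Flexibility coefficient — unit upward force at B: δ_{BB} = L³/(3EI) = 72/EI.
Compatibility at B: δ_0 − R_B·δ_{BB} = 0, so R_B = 387.9/72 = 5.387 kN.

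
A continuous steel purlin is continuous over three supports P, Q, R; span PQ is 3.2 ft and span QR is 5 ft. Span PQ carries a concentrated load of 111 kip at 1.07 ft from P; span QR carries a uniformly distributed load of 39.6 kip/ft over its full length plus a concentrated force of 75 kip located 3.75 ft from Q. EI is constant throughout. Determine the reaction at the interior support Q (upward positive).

R_Q = 217.8 kip

Insert a hinge at Q; M_Q is the redundant, and each span becomes simply supported.
Discontinuity in slope at Q on the released structure — sum the simple-span end rotations:
  span PQ: point load 111 at a = 1.07: Pab(L + a)/(6LEI) = 56.26/EI
  span QR: UDL 39.6: wL³/(24EI) = 206.2/EI
  span QR: point load 75 at a = 3.75: Pab(L + b)/(6LEI) = 73.24/EI
  relative rotation θ_0 = (56.26 + 279.5)/EI = 335.8/EI
A unit hogging moment at Q produces rotation L₁/(3EI) + L₂/(3EI) = 2.733/EI.
Slope continuity at Q: θ_0 = M_Q·2.733/EI, so M_Q = 335.8/2.733 = 122.8 kip·ft (hogging).
Span PQ, ΣM about P with M_Q applied at Q: R_Q^{PQ}·3.2 = 118.8 + 122.8, so R_Q^{PQ} = 75.5 kip and R_P = 111 − 75.5 = 35.5 kip.
Span QR, ΣM about R: R_Q^{QR}·5 = 588.8 + 122.8, so R_Q^{QR} = 142.3 kip and R_R = 273 − 142.3 = 130.7 kip.
R_Q = 75.5 + 142.3 = 217.8 kip.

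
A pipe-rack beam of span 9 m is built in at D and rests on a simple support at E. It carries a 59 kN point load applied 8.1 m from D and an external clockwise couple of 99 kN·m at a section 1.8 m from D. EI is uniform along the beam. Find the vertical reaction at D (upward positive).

R_D = 2.881 kN

Remove the prop at E; the released (primary) structure is a cantilever built in at D.
Downward deflection at the released point E due to the loads:
  point load 59 at a = 8.1: Pa²(3L − a)/(6EI) = 12194/EI
  clockwise couple 99 at a = 1.8: M₀a(2L − a)/(2EI) = 1443/EI
  δ_0 = 13637/EI
Tip deflection under a unit load at E: L³/(3EI) = 243/EI.
Compatibility at E: δ_0 − R_E·δ_{EE} = 0, so R_E = 13637/243 = 56.12 kN.
Vertical equilibrium: R_D = ΣP − R_E = 59 − 56.12 = 2.881 kN.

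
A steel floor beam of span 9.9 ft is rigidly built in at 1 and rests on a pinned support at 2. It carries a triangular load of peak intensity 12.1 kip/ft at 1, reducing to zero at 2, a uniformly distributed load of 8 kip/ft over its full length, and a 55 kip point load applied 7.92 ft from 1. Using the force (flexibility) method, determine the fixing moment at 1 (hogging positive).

M_1 = 229.3 kip·ft

Choose R_2 as the redundant. The primary structure is the cantilever fixed at 1.
Deflection at 2 on the released cantilever, summing each load's contribution:
  triangular load, peak 12.1 at the fixed end: w₀L⁴/(30EI) = 3874/EI
  UDL 8: wL⁴/(8EI) = 9606/EI
  point load 55 at a = 7.92: Pa²(3L − a)/(6EI) = 12523/EI
  δ_0 = 26004/EI
Tip deflection under a unit load at 2: L³/(3EI) = 323.4/EI.
Compatibility at 2: δ_0 − R_2·δ_{22} = 0, so R_2 = 26004/323.4 = 80.4 kip.
Moment equilibrium about 1: M_1 = Σ(load moments about 1) − R_2·L = 1025 − 80.4×9.9 = 229.3 kip·ft.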